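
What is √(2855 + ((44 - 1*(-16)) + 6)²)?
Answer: √7211 ≈ 84.918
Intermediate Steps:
√(2855 + ((44 - 1*(-16)) + 6)²) = √(2855 + ((44 + 16) + 6)²) = √(2855 + (60 + 6)²) = √(2855 + 66²) = √(2855 + 4356) = √7211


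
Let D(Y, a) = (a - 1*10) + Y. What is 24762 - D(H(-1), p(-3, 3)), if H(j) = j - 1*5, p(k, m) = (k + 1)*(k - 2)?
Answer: 24768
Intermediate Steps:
p(k, m) = (1 + k)*(-2 + k)
H(j) = -5 + j (H(j) = j - 5 = -5 + j)
D(Y, a) = -10 + Y + a (D(Y, a) = (a - 10) + Y = (-10 + a) + Y = -10 + Y + a)
24762 - D(H(-1), p(-3, 3)) = 24762 - (-10 + (-5 - 1) + (-2 + (-3)**2 - 1*(-3))) = 24762 - (-10 - 6 + (-2 + 9 + 3)) = 24762 - (-10 - 6 + 10) = 24762 - 1*(-6) = 24762 + 6 = 24768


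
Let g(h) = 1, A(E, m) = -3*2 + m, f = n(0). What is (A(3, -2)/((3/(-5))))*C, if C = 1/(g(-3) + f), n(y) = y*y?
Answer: 40/3 ≈ 13.333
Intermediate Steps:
n(y) = y²
f = 0 (f = 0² = 0)
A(E, m) = -6 + m
C = 1 (C = 1/(1 + 0) = 1/1 = 1)
(A(3, -2)/((3/(-5))))*C = ((-6 - 2)/((3/(-5))))*1 = -8/(3*(-⅕))*1 = -8/(-⅗)*1 = -8*(-5/3)*1 = (40/3)*1 = 40/3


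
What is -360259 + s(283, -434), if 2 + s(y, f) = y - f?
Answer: -359544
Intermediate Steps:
s(y, f) = -2 + y - f (s(y, f) = -2 + (y - f) = -2 + y - f)
-360259 + s(283, -434) = -360259 + (-2 + 283 - 1*(-434)) = -360259 + (-2 + 283 + 434) = -360259 + 715 = -359544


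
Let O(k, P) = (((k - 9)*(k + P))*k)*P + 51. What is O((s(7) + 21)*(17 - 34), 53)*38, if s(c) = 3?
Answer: -121642133982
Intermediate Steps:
O(k, P) = 51 + P*k*(-9 + k)*(P + k) (O(k, P) = (((-9 + k)*(P + k))*k)*P + 51 = (k*(-9 + k)*(P + k))*P + 51 = P*k*(-9 + k)*(P + k) + 51 = 51 + P*k*(-9 + k)*(P + k))
O((s(7) + 21)*(17 - 34), 53)*38 = (51 + 53*((3 + 21)*(17 - 34))³ + 53²*((3 + 21)*(17 - 34))² - 9*53*((3 + 21)*(17 - 34))² - 9*(3 + 21)*(17 - 34)*53²)*38 = (51 + 53*(24*(-17))³ + 2809*(24*(-17))² - 9*53*(24*(-17))² - 9*24*(-17)*2809)*38 = (51 + 53*(-408)³ + 2809*(-408)² - 9*53*(-408)² - 9*(-408)*2809)*38 = (51 + 53*(-67917312) + 2809*166464 - 9*53*166464 + 10314648)*38 = (51 - 3599617536 + 467597376 - 79403328 + 10314648)*38 = -3201108789*38 = -121642133982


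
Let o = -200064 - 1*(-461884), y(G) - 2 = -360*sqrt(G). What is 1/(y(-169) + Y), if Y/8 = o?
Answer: 1047281/2193605937122 + 1170*I/1096802968561 ≈ 4.7742e-7 + 1.0667e-9*I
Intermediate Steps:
y(G) = 2 - 360*sqrt(G)
o = 261820 (o = -200064 + 461884 = 261820)
Y = 2094560 (Y = 8*261820 = 2094560)
1/(y(-169) + Y) = 1/((2 - 4680*I) + 2094560) = 1/(2094562 - 4680*I) = (2094562 + 4680*I)/4387211874244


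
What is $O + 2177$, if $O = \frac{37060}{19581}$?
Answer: $\frac{42664897}{19581} \approx 2178.9$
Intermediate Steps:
$O = \frac{37060}{19581}$ ($O = 37060 \cdot \frac{1}{19581} = \frac{37060}{19581} \approx 1.8927$)
$O + 2177 = \frac{37060}{19581} + 2177 = \frac{42664897}{19581}$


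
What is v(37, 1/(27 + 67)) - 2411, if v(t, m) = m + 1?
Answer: -226539/94 ≈ -2410.0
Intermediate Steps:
v(t, m) = 1 + m
v(37, 1/(27 + 67)) - 2411 = (1 + 1/(27 + 67)) - 2411 = (1 + 1/94) - 2411 = 95/94 - 2411 = -226539/94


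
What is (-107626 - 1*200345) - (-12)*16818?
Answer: -106155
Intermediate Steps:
(-107626 - 1*200345) - (-12)*16818 = (-107626 - 200345) - 1*(-201816) = -307971 + 201816 = -106155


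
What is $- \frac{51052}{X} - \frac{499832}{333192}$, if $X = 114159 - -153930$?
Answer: $- \frac{6292065793}{3721879587} \approx -1.6906$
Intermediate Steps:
$X = 268089$ ($X = 114159 + 153930 = 268089$)
$- \frac{51052}{X} - \frac{499832}{333192} = - \frac{51052}{268089} - \frac{499832}{333192} = \left(-51052\right) \frac{1}{268089} - \frac{62479}{41649} = - \frac{51052}{268089} - \frac{62479}{41649} = - \frac{6292065793}{3721879587}$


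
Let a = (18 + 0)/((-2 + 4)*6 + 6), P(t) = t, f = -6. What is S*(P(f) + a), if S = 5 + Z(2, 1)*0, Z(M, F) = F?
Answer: -25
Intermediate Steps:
S = 5 (S = 5 + 1*0 = 5 + 0 = 5)
a = 1 (a = 18/(2*6 + 6) = 18/(12 + 6) = 18/18 = 18*(1/18) = 1)
S*(P(f) + a) = 5*(-6 + 1) = 5*(-5) = -25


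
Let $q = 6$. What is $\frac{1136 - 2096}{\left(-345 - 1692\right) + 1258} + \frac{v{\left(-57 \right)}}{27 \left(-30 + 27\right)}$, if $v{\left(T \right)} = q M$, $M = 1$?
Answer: $\frac{24362}{21033} \approx 1.1583$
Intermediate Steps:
$v{\left(T \right)} = 6$ ($v{\left(T \right)} = 6 \cdot 1 = 6$)
$\frac{1136 - 2096}{\left(-345 - 1692\right) + 1258} + \frac{v{\left(-57 \right)}}{27 \left(-30 + 27\right)} = \frac{1136 - 2096}{\left(-345 - 1692\right) + 1258} + \frac{6}{27 \left(-30 + 27\right)} = - \frac{960}{-2037 + 1258} + \frac{6}{27 \left(-3\right)} = - \frac{960}{-779} + \frac{6}{-81} = \left(-960\right) \left(- \frac{1}{779}\right) + 6 \left(- \frac{1}{81}\right) = \frac{960}{779} - \frac{2}{27} = \frac{24362}{21033}$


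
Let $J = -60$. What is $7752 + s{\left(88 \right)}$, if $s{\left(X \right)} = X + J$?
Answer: $7780$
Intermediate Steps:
$s{\left(X \right)} = -60 + X$ ($s{\left(X \right)} = X - 60 = -60 + X$)
$7752 + s{\left(88 \right)} = 7752 + \left(-60 + 88\right) = 7752 + 28 = 7780$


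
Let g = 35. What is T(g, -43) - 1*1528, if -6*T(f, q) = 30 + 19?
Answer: -9217/6 ≈ -1536.2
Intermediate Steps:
T(f, q) = -49/6 (T(f, q) = -(30 + 19)/6 = -⅙*49 = -49/6)
T(g, -43) - 1*1528 = -49/6 - 1*1528 = -49/6 - 1528 = -9217/6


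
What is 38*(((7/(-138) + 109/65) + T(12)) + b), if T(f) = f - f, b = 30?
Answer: 5390053/4485 ≈ 1201.8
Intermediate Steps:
T(f) = 0
38*(((7/(-138) + 109/65) + T(12)) + b) = 38*(((7/(-138) + 109/65) + 0) + 30) = 38*(((7*(-1/138) + 109*(1/65)) + 0) + 30) = 38*(((-7/138 + 109/65) + 0) + 30) = 38*((14587/8970 + 0) + 30) = 38*(14587/8970 + 30) = 38*(283687/8970) = 5390053/4485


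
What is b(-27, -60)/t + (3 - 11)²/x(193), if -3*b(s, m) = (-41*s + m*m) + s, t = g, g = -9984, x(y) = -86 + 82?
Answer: -507/32 ≈ -15.844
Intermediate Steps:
x(y) = -4
t = -9984
b(s, m) = -m²/3 + 40*s/3 (b(s, m) = -((-41*s + m*m) + s)/3 = -((-41*s + m²) + s)/3 = -((m² - 41*s) + s)/3 = -(m² - 40*s)/3 = -m²/3 + 40*s/3)
b(-27, -60)/t + (3 - 11)²/x(193) = (-⅓*(-60)² + (40/3)*(-27))/(-9984) + (3 - 11)²/(-4) = (-⅓*3600 - 360)*(-1/9984) + (-8)²*(-¼) = (-1200 - 360)*(-1/9984) + 64*(-¼) = -1560*(-1/9984) - 16 = 5/32 - 16 = -507/32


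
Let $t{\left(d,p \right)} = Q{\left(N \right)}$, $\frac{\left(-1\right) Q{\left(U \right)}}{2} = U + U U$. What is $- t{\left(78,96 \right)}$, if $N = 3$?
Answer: $24$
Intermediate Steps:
$Q{\left(U \right)} = - 2 U - 2 U^{2}$ ($Q{\left(U \right)} = - 2 \left(U + U U\right) = - 2 \left(U + U^{2}\right) = - 2 U - 2 U^{2}$)
$t{\left(d,p \right)} = -24$ ($t{\left(d,p \right)} = \left(-2\right) 3 \left(1 + 3\right) = \left(-2\right) 3 \cdot 4 = -24$)
$- t{\left(78,96 \right)} = \left(-1\right) \left(-24\right) = 24$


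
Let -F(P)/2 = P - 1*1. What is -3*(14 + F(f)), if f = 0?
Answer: -48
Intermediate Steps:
F(P) = 2 - 2*P (F(P) = -2*(P - 1*1) = -2*(P - 1) = -2*(-1 + P) = 2 - 2*P)
-3*(14 + F(f)) = -3*(14 + (2 - 2*0)) = -3*(14 + (2 + 0)) = -3*(14 + 2) = -3*16 = -48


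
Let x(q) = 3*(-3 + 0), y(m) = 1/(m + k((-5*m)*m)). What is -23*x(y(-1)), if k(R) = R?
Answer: 207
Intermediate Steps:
y(m) = 1/(m - 5*m**2) (y(m) = 1/(m + (-5*m)*m) = 1/(m - 5*m**2))
x(q) = -9 (x(q) = 3*(-3) = -9)
-23*x(y(-1)) = -23*(-9) = 207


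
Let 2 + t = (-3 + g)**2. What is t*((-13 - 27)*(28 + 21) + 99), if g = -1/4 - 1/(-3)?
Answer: -1743757/144 ≈ -12109.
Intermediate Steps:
g = 1/12 (g = -1*1/4 - 1*(-1/3) = -1/4 + 1/3 = 1/12 ≈ 0.083333)
t = 937/144 (t = -2 + (-3 + 1/12)**2 = -2 + (-35/12)**2 = -2 + 1225/144 = 937/144 ≈ 6.5069)
t*((-13 - 27)*(28 + 21) + 99) = 937*((-13 - 27)*(28 + 21) + 99)/144 = 937*(-40*49 + 99)/144 = 937*(-1960 + 99)/144 = (937/144)*(-1861) = -1743757/144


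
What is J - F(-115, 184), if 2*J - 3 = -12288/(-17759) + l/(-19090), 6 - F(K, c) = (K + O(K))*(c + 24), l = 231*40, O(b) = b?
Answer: -3244034826983/67803862 ≈ -47844.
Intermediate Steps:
l = 9240
F(K, c) = 6 - 2*K*(24 + c) (F(K, c) = 6 - (K + K)*(c + 24) = 6 - 2*K*(24 + c))
J = 108754269/67803862 (J = 3/2 + (-12288/(-17759) + 9240/(-19090))/2 = 3/2 + (-12288*(-1/17759) + 9240*(-1/19090))/2 = 3/2 + (12288/17759 - 924/1909)/2 = 3/2 + (½)*(7048476/33901931) = 3/2 + 3524238/33901931 = 108754269/67803862 ≈ 1.6040)
J - F(-115, 184) = 108754269/67803862 - (6 - 48*(-115) - 2*(-115)*184) = 108754269/67803862 - (6 + 5520 + 42320) = 108754269/67803862 - 1*47846 = 108754269/67803862 - 47846 = -3244034826983/67803862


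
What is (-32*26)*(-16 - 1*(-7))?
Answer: 7488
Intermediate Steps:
(-32*26)*(-16 - 1*(-7)) = -832*(-16 + 7) = -832*(-9) = 7488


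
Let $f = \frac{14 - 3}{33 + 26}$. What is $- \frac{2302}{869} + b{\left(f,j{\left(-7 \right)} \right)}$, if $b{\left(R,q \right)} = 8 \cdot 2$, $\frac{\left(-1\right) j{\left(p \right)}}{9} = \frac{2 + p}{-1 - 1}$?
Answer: $\frac{11602}{869} \approx 13.351$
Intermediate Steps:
$f = \frac{11}{59} \approx 0.18644$
$j{\left(p \right)} = 9 + \frac{9 p}{2}$ ($j{\left(p \right)} = - 9 \frac{2 + p}{-1 - 1} = - 9 \frac{2 + p}{-2} = - 9 \left(2 + p\right) \left(- \frac{1}{2}\right) = - 9 \left(-1 - \frac{p}{2}\right) = 9 + \frac{9 p}{2}$)
$b{\left(R,q \right)} = 16$
$- \frac{2302}{869} + b{\left(f,j{\left(-7 \right)} \right)} = - \frac{2302}{869} + 16 = \frac{11602}{869}$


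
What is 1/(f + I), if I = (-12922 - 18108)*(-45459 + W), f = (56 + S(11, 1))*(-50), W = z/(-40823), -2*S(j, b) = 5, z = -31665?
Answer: 40823/57583536883235 ≈ 7.0894e-10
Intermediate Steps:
S(j, b) = -5/2 (S(j, b) = -½*5 = -5/2)
W = 31665/40823 (W = -31665/(-40823) = -31665*(-1/40823) = 31665/40823 ≈ 0.77567)
f = -2675 (f = (56 - 5/2)*(-50) = (107/2)*(-50) = -2675)
I = 57583646084760/40823 (I = (-12922 - 18108)*(-45459 + 31665/40823) = -31030*(-1855741092/40823) = 57583646084760/40823 ≈ 1.4106e+9)
1/(f + I) = 1/(-2675 + 57583646084760/40823) = 1/(57583536883235/40823) = 40823/57583536883235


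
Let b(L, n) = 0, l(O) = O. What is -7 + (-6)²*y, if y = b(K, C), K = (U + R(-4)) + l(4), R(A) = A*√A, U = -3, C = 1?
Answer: -7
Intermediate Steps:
R(A) = A^(3/2)
K = 1 - 8*I (K = (-3 + (-4)^(3/2)) + 4 = (-3 - 8*I) + 4 = 1 - 8*I ≈ 1.0 - 8.0*I)
y = 0
-7 + (-6)²*y = -7 + (-6)²*0 = -7 + 36*0 = -7 + 0 = -7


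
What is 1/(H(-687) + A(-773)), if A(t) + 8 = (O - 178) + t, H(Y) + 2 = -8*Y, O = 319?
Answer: 1/4854 ≈ 0.00020602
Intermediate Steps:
H(Y) = -2 - 8*Y
A(t) = 133 + t (A(t) = -8 + ((319 - 178) + t) = -8 + (141 + t) = 133 + t)
1/(H(-687) + A(-773)) = 1/((-2 - 8*(-687)) + (133 - 773)) = 1/((-2 + 5496) - 640) = 1/(5494 - 640) = 1/4854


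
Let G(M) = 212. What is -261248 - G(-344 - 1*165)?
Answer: -261460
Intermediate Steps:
-261248 - G(-344 - 1*165) = -261248 - 1*212 = -261248 - 212 = -261460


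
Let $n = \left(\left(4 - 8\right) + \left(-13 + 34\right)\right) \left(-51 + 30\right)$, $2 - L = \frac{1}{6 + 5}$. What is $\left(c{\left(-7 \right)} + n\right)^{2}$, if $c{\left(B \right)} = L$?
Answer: $\frac{15256836}{121} \approx 1.2609 \cdot 10^{5}$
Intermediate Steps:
$L = \frac{21}{11}$ ($L = 2 - \frac{1}{6 + 5} = 2 - \frac{1}{11} = \frac{21}{11} \approx 1.9091$)
$c{\left(B \right)} = \frac{21}{11}$
$n = -357$ ($n = \left(\left(4 - 8\right) + 21\right) \left(-21\right) = \left(-4 + 21\right) \left(-21\right) = 17 \left(-21\right) = -357$)
$\left(c{\left(-7 \right)} + n\right)^{2} = \left(\frac{21}{11} - 357\right)^{2} = \left(- \frac{3906}{11}\right)^{2} = \frac{15256836}{121}$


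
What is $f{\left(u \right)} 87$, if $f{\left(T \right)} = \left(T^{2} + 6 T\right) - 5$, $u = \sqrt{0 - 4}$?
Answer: $-783 + 1044 i \approx -783.0 + 1044.0 i$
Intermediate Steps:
$u = 2 i$ ($u = \sqrt{-4} = 2 i \approx 2.0 i$)
$f{\left(T \right)} = -5 + T^{2} + 6 T$
$f{\left(u \right)} 87 = \left(-5 + \left(2 i\right)^{2} + 6 \cdot 2 i\right) 87 = \left(-5 - 4 + 12 i\right) 87 = \left(-9 + 12 i\right) 87 = -783 + 1044 i$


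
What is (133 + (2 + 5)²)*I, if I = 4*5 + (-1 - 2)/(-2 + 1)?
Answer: 4186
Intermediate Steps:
I = 23 (I = 20 - 3/(-1) = 20 - 3*(-1) = 20 + 3 = 23)
(133 + (2 + 5)²)*I = (133 + (2 + 5)²)*23 = (133 + 7²)*23 = (133 + 49)*23 = 182*23 = 4186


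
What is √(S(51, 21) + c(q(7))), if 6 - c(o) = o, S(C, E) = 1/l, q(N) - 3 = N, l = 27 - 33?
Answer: 5*I*√6/6 ≈ 2.0412*I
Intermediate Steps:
l = -6
q(N) = 3 + N
S(C, E) = -⅙ (S(C, E) = 1/(-6) = -⅙)
c(o) = 6 - o
√(S(51, 21) + c(q(7))) = √(-⅙ + (6 - (3 + 7))) = √(-⅙ + (6 - 1*10)) = √(-⅙ + (6 - 10)) = √(-⅙ - 4) = √(-25/6) = 5*I*√6/6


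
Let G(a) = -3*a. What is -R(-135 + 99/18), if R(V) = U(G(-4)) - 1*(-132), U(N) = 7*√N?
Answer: -132 - 14*√3 ≈ -156.25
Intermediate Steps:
R(V) = 132 + 14*√3 (R(V) = 7*√(-3*(-4)) - 1*(-132) = 7*√12 + 132 = 7*(2*√3) + 132 = 14*√3 + 132 = 132 + 14*√3)
-R(-135 + 99/18) = -(132 + 14*√3) = -132 - 14*√3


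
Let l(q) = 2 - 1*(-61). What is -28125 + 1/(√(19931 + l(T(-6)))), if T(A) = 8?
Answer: -28125 + √19994/19994 ≈ -28125.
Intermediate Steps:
l(q) = 63 (l(q) = 2 + 61 = 63)
-28125 + 1/(√(19931 + l(T(-6)))) = -28125 + 1/(√(19931 + 63)) = -28125 + 1/(√19994) = -28125 + √19994/19994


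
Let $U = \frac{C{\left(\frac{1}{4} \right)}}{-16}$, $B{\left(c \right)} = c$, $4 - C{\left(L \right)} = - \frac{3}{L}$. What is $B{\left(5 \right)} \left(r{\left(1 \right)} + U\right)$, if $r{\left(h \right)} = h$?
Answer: $0$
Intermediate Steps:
$C{\left(L \right)} = 4 + \frac{3}{L}$ ($C{\left(L \right)} = 4 - - \frac{3}{L} = 4 + \frac{3}{L}$)
$U = -1$ ($U = \frac{4 + \frac{3}{\frac{1}{4}}}{-16} = \left(4 + 3 \frac{1}{\frac{1}{4}}\right) \left(- \frac{1}{16}\right) = \left(4 + 3 \cdot 4\right) \left(- \frac{1}{16}\right) = \left(4 + 12\right) \left(- \frac{1}{16}\right) = 16 \left(- \frac{1}{16}\right) = -1$)
$B{\left(5 \right)} \left(r{\left(1 \right)} + U\right) = 5 \left(1 - 1\right) = 5 \cdot 0 = 0$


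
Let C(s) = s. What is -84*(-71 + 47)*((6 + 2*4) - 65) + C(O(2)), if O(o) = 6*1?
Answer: -102810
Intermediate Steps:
O(o) = 6
-84*(-71 + 47)*((6 + 2*4) - 65) + C(O(2)) = -84*(-71 + 47)*((6 + 2*4) - 65) + 6 = -(-2016)*((6 + 8) - 65) + 6 = -(-2016)*(14 - 65) + 6 = -(-2016)*(-51) + 6 = -84*1224 + 6 = -102816 + 6 = -102810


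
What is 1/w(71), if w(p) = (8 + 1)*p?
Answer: 1/639 ≈ 0.0015649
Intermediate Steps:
w(p) = 9*p
1/w(71) = 1/(9*71) = 1/639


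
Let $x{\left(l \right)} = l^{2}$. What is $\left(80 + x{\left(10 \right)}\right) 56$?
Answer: $10080$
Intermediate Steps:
$\left(80 + x{\left(10 \right)}\right) 56 = \left(80 + 10^{2}\right) 56 = \left(80 + 100\right) 56 = 180 \cdot 56 = 10080$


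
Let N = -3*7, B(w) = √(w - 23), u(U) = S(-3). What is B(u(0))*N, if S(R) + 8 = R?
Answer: -21*I*√34 ≈ -122.45*I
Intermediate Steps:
S(R) = -8 + R
u(U) = -11 (u(U) = -8 - 3 = -11)
B(w) = √(-23 + w)
N = -21
B(u(0))*N = √(-23 - 11)*(-21) = √(-34)*(-21) = (I*√34)*(-21) = -21*I*√34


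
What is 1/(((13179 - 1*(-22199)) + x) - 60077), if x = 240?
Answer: -1/24459 ≈ -4.0885e-5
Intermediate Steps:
1/(((13179 - 1*(-22199)) + x) - 60077) = 1/(((13179 - 1*(-22199)) + 240) - 60077) = 1/(((13179 + 22199) + 240) - 60077) = 1/((35378 + 240) - 60077) = 1/(35618 - 60077) = 1/(-24459) = -1/24459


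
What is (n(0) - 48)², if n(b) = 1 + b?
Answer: 2209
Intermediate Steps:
(n(0) - 48)² = ((1 + 0) - 48)² = (1 - 48)² = (-47)² = 2209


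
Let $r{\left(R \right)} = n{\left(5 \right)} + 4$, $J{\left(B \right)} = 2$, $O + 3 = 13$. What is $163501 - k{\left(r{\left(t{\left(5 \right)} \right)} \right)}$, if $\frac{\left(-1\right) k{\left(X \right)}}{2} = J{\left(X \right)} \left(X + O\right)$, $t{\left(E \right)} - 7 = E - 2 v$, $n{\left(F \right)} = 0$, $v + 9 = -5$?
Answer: $163557$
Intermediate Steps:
$v = -14$ ($v = -9 - 5 = -14$)
$O = 10$ ($O = -3 + 13 = 10$)
$t{\left(E \right)} = 35 + E$ ($t{\left(E \right)} = 7 + \left(E - -28\right) = 7 + \left(E + 28\right) = 7 + \left(28 + E\right) = 35 + E$)
$r{\left(R \right)} = 4$ ($r{\left(R \right)} = 0 + 4 = 4$)
$k{\left(X \right)} = -40 - 4 X$ ($k{\left(X \right)} = - 2 \cdot 2 \left(X + 10\right) = - 2 \cdot 2 \left(10 + X\right) = - 2 \left(20 + 2 X\right) = -40 - 4 X$)
$163501 - k{\left(r{\left(t{\left(5 \right)} \right)} \right)} = 163501 - \left(-40 - 16\right) = 163501 - -56 = 163501 + 56 = 163557$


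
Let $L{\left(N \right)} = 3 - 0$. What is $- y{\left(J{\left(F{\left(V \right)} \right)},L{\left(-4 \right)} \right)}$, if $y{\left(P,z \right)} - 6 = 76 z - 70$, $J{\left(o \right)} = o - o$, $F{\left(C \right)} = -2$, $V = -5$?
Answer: $-164$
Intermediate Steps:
$L{\left(N \right)} = 3$ ($L{\left(N \right)} = 3 + 0 = 3$)
$J{\left(o \right)} = 0$
$y{\left(P,z \right)} = -64 + 76 z$ ($y{\left(P,z \right)} = 6 + \left(76 z - 70\right) = 6 + \left(-70 + 76 z\right) = -64 + 76 z$)
$- y{\left(J{\left(F{\left(V \right)} \right)},L{\left(-4 \right)} \right)} = - (-64 + 76 \cdot 3) = - (-64 + 228) = \left(-1\right) 164 = -164$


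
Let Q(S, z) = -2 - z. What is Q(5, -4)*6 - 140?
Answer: -128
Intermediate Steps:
Q(5, -4)*6 - 140 = (-2 - 1*(-4))*6 - 140 = (-2 + 4)*6 - 140 = 2*6 - 140 = 12 - 140 = -128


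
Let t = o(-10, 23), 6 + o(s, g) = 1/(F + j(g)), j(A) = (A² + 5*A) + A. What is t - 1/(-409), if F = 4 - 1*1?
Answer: -1643101/274030 ≈ -5.9961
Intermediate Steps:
F = 3 (F = 4 - 1 = 3)
j(A) = A² + 6*A
o(s, g) = -6 + 1/(3 + g*(6 + g))
t = -4019/670 (t = (-17 - 6*23*(6 + 23))/(3 + 23*(6 + 23)) = (-17 - 6*23*29)/(3 + 23*29) = (-17 - 4002)/(3 + 667) = -4019/670 ≈ -5.9985)
t - 1/(-409) = -4019/670 - 1/(-409) = -4019/670 - 1*(-1/409) = -4019/670 + 1/409 = -1643101/274030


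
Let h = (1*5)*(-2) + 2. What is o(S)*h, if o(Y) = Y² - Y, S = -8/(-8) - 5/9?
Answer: 160/81 ≈ 1.9753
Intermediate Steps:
S = 4/9 (S = -8*(-⅛) - 5*⅑ = 1 - 5/9 = 4/9 ≈ 0.44444)
h = -8 (h = 5*(-2) + 2 = -10 + 2 = -8)
o(S)*h = (4*(-1 + 4/9)/9)*(-8) = ((4/9)*(-5/9))*(-8) = -20/81*(-8) = 160/81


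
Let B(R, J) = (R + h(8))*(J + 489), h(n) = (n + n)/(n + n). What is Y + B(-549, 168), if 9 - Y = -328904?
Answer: -31123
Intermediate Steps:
h(n) = 1 (h(n) = (2*n)/((2*n)) = (2*n)*(1/(2*n)) = 1)
Y = 328913 (Y = 9 - 1*(-328904) = 9 + 328904 = 328913)
B(R, J) = (1 + R)*(489 + J) (B(R, J) = (R + 1)*(J + 489) = (1 + R)*(489 + J))
Y + B(-549, 168) = 328913 + (489 + 168 + 489*(-549) + 168*(-549)) = 328913 + (489 + 168 - 268461 - 92232) = 328913 - 360036 = -31123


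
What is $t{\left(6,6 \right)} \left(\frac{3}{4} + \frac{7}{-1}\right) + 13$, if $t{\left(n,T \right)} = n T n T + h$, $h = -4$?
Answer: $-8062$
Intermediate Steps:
$t{\left(n,T \right)} = -4 + T^{2} n^{2}$ ($t{\left(n,T \right)} = n T n T - 4 = T n n T - 4 = T n^{2} T - 4 = T^{2} n^{2} - 4 = -4 + T^{2} n^{2}$)
$t{\left(6,6 \right)} \left(\frac{3}{4} + \frac{7}{-1}\right) + 13 = \left(-4 + 6^{2} \cdot 6^{2}\right) \left(\frac{3}{4} + \frac{7}{-1}\right) + 13 = \left(-4 + 36 \cdot 36\right) \left(3 \cdot \frac{1}{4} + 7 \left(-1\right)\right) + 13 = \left(-4 + 1296\right) \left(\frac{3}{4} - 7\right) + 13 = 1292 \left(- \frac{25}{4}\right) + 13 = -8075 + 13 = -8062$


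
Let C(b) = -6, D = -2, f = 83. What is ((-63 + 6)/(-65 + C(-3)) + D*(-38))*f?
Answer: 452599/71 ≈ 6374.6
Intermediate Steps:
((-63 + 6)/(-65 + C(-3)) + D*(-38))*f = ((-63 + 6)/(-65 - 6) - 2*(-38))*83 = (-57/(-71) + 76)*83 = (-57*(-1/71) + 76)*83 = (57/71 + 76)*83 = (5453/71)*83 = 452599/71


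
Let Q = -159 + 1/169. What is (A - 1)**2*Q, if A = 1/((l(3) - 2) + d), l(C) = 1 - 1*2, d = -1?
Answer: -335875/1352 ≈ -248.43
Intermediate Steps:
l(C) = -1 (l(C) = 1 - 2 = -1)
A = -1/4 (A = 1/((-1 - 2) - 1) = 1/(-3 - 1) = 1/(-4) = -1/4 ≈ -0.25000)
Q = -26870/169 (Q = -159 + 1/169 = -26870/169 ≈ -158.99)
(A - 1)**2*Q = (-1/4 - 1)**2*(-26870/169) = (-5/4)**2*(-26870/169) = (25/16)*(-26870/169) = -335875/1352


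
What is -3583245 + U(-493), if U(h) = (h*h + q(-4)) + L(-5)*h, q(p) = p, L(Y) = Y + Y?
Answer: -3335270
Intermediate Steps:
L(Y) = 2*Y
U(h) = -4 + h² - 10*h (U(h) = (h*h - 4) + (2*(-5))*h = (h² - 4) - 10*h = (-4 + h²) - 10*h = -4 + h² - 10*h)
-3583245 + U(-493) = -3583245 + (-4 + (-493)² - 10*(-493)) = -3583245 + (-4 + 243049 + 4930) = -3583245 + 247975 = -3335270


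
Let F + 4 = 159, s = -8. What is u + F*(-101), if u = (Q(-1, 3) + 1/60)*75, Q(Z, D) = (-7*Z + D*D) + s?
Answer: -60215/4 ≈ -15054.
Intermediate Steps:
Q(Z, D) = -8 + D² - 7*Z (Q(Z, D) = (-7*Z + D*D) - 8 = (-7*Z + D²) - 8 = (D² - 7*Z) - 8 = -8 + D² - 7*Z)
F = 155 (F = -4 + 159 = 155)
u = 2405/4 (u = ((-8 + 3² - 7*(-1)) + 1/60)*75 = ((-8 + 9 + 7) + 1/60)*75 = (8 + 1/60)*75 = (481/60)*75 = 2405/4 ≈ 601.25)
u + F*(-101) = 2405/4 + 155*(-101) = 2405/4 - 15655 = -60215/4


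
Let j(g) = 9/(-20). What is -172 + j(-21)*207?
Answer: -5303/20 ≈ -265.15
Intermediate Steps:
j(g) = -9/20 (j(g) = 9*(-1/20) = -9/20)
-172 + j(-21)*207 = -172 - 9/20*207 = -172 - 1863/20 = -5303/20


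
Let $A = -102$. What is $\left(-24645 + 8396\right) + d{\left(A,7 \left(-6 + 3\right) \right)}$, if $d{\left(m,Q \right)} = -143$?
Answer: $-16392$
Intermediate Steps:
$\left(-24645 + 8396\right) + d{\left(A,7 \left(-6 + 3\right) \right)} = \left(-24645 + 8396\right) - 143 = -16249 - 143 = -16392$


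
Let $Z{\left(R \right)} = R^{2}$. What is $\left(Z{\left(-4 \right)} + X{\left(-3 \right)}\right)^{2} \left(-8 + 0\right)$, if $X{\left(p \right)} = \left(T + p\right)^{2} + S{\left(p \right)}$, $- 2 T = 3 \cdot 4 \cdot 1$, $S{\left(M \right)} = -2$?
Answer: $-72200$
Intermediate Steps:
$T = -6$ ($T = - \frac{3 \cdot 4 \cdot 1}{2} = - \frac{12 \cdot 1}{2} = \left(- \frac{1}{2}\right) 12 = -6$)
$X{\left(p \right)} = -2 + \left(-6 + p\right)^{2}$ ($X{\left(p \right)} = \left(-6 + p\right)^{2} - 2 = -2 + \left(-6 + p\right)^{2}$)
$\left(Z{\left(-4 \right)} + X{\left(-3 \right)}\right)^{2} \left(-8 + 0\right) = \left(\left(-4\right)^{2} - \left(2 - \left(-6 - 3\right)^{2}\right)\right)^{2} \left(-8 + 0\right) = \left(16 - \left(2 - \left(-9\right)^{2}\right)\right)^{2} \left(-8\right) = \left(16 + \left(-2 + 81\right)\right)^{2} \left(-8\right) = \left(16 + 79\right)^{2} \left(-8\right) = 95^{2} \left(-8\right) = 9025 \left(-8\right) = -72200$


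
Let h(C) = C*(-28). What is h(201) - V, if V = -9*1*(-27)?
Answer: -5871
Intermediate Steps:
h(C) = -28*C
V = 243 (V = -9*(-27) = 243)
h(201) - V = -28*201 - 1*243 = -5628 - 243 = -5871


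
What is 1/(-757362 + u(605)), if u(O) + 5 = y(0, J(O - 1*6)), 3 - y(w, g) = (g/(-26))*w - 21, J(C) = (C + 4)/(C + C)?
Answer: -1/757343 ≈ -1.3204e-6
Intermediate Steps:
J(C) = (4 + C)/(2*C) (J(C) = (4 + C)/((2*C)) = (4 + C)*(1/(2*C)) = (4 + C)/(2*C))
y(w, g) = 24 + g*w/26 (y(w, g) = 3 - ((g/(-26))*w - 21) = 3 - ((g*(-1/26))*w - 21) = 3 - ((-g/26)*w - 21) = 3 - (-g*w/26 - 21) = 3 - (-21 - g*w/26) = 3 + (21 + g*w/26) = 24 + g*w/26)
u(O) = 19 (u(O) = -5 + (24 + (1/26)*((4 + (O - 1*6))/(2*(O - 1*6)))*0) = -5 + (24 + (1/26)*((4 + (O - 6))/(2*(O - 6)))*0) = -5 + (24 + (1/26)*((4 + (-6 + O))/(2*(-6 + O)))*0) = -5 + (24 + (1/26)*((-2 + O)/(2*(-6 + O)))*0) = -5 + (24 + 0) = -5 + 24 = 19)
1/(-757362 + u(605)) = 1/(-757362 + 19) = 1/(-757343) = -1/757343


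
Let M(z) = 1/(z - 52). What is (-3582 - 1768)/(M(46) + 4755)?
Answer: -32100/28529 ≈ -1.1252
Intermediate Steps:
M(z) = 1/(-52 + z)
(-3582 - 1768)/(M(46) + 4755) = (-3582 - 1768)/(1/(-52 + 46) + 4755) = -5350/(1/(-6) + 4755) = -5350/(-⅙ + 4755) = -5350/28529/6 = -5350*6/28529 = -32100/28529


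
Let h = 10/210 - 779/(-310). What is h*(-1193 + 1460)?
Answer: 1483541/2170 ≈ 683.66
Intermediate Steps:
h = 16669/6510 (h = 10*(1/210) - 779*(-1/310) = 1/21 + 779/310 = 16669/6510 ≈ 2.5605)
h*(-1193 + 1460) = 16669*(-1193 + 1460)/6510 = (16669/6510)*267 = 1483541/2170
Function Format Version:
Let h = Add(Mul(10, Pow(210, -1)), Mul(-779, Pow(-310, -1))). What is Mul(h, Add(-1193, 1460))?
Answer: Rational(1483541, 2170) ≈ 683.66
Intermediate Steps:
h = Rational(16669, 6510) (h = Add(Mul(10, Rational(1, 210)), Mul(-779, Rational(-1, 310))) = Add(Rational(1, 21), Rational(779, 310)) = Rational(16669, 6510) ≈ 2.5605)
Mul(h, Add(-1193, 1460)) = Mul(Rational(16669, 6510), Add(-1193, 1460)) = Mul(Rational(16669, 6510), 267) = Rational(1483541, 2170)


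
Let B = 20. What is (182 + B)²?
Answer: 40804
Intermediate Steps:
(182 + B)² = (182 + 20)² = 202² = 40804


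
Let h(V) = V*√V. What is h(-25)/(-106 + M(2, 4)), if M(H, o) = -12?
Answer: 125*I/118 ≈ 1.0593*I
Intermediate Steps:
h(V) = V^(3/2)
h(-25)/(-106 + M(2, 4)) = (-25)^(3/2)/(-106 - 12) = -125*I/(-118) = -125*I*(-1/118) = 125*I/118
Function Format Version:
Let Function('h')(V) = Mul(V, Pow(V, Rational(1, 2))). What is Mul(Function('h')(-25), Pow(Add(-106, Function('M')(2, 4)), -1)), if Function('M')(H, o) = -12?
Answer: Mul(Rational(125, 118), I) ≈ Mul(1.0593, I)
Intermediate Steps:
Function('h')(V) = Pow(V, Rational(3, 2))
Mul(Function('h')(-25), Pow(Add(-106, Function('M')(2, 4)), -1)) = Mul(Pow(-25, Rational(3, 2)), Pow(Add(-106, -12), -1)) = Mul(Mul(-125, I), Pow(-118, -1)) = Mul(Mul(-125, I), Rational(-1, 118)) = Mul(Rational(125, 118), I)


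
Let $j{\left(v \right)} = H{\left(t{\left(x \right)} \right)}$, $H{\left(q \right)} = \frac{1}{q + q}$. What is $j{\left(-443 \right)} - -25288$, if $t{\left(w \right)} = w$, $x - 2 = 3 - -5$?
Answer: $\frac{505761}{20} \approx 25288.0$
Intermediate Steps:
$x = 10$ ($x = 2 + \left(3 - -5\right) = 2 + \left(3 + 5\right) = 2 + 8 = 10$)
$H{\left(q \right)} = \frac{1}{2 q}$
$j{\left(v \right)} = \frac{1}{20}$ ($j{\left(v \right)} = \frac{1}{2 \cdot 10} = \frac{1}{2} \cdot \frac{1}{10} = \frac{1}{20}$)
$j{\left(-443 \right)} - -25288 = \frac{1}{20} - -25288 = \frac{1}{20} + 25288 = \frac{505761}{20}$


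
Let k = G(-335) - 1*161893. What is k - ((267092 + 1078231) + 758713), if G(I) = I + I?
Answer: -2266599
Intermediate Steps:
G(I) = 2*I
k = -162563 (k = 2*(-335) - 1*161893 = -670 - 161893 = -162563)
k - ((267092 + 1078231) + 758713) = -162563 - ((267092 + 1078231) + 758713) = -162563 - (1345323 + 758713) = -162563 - 1*2104036 = -162563 - 2104036 = -2266599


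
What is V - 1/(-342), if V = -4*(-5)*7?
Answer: 47881/342 ≈ 140.00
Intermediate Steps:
V = 140 (V = 20*7 = 140)
V - 1/(-342) = 140 - 1/(-342) = 140 - 1*(-1/342) = 140 + 1/342 = 47881/342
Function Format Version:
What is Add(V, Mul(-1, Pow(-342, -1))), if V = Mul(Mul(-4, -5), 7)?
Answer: Rational(47881, 342) ≈ 140.00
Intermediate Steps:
V = 140 (V = Mul(20, 7) = 140)
Add(V, Mul(-1, Pow(-342, -1))) = Add(140, Mul(-1, Pow(-342, -1))) = Add(140, Mul(-1, Rational(-1, 342))) = Add(140, Rational(1, 342)) = Rational(47881, 342)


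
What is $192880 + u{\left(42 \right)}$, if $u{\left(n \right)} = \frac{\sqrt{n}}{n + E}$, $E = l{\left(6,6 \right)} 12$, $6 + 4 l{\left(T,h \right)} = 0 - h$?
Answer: $192880 + \frac{\sqrt{42}}{6} \approx 1.9288 \cdot 10^{5}$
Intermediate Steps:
$l{\left(T,h \right)} = - \frac{3}{2} - \frac{h}{4}$ ($l{\left(T,h \right)} = - \frac{3}{2} + \frac{0 - h}{4} = - \frac{3}{2} + \frac{\left(-1\right) h}{4} = - \frac{3}{2} - \frac{h}{4}$)
$E = -36$ ($E = \left(- \frac{3}{2} - \frac{3}{2}\right) 12 = \left(-3\right) 12 = -36$)
$u{\left(n \right)} = \frac{\sqrt{n}}{-36 + n}$ ($u{\left(n \right)} = \frac{\sqrt{n}}{n - 36} = \frac{\sqrt{n}}{-36 + n}$)
$192880 + u{\left(42 \right)} = 192880 + \frac{\sqrt{42}}{-36 + 42} = 192880 + \frac{\sqrt{42}}{6}$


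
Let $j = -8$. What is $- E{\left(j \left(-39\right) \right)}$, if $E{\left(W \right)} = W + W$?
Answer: $-624$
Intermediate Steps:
$E{\left(W \right)} = 2 W$
$- E{\left(j \left(-39\right) \right)} = - 2 \left(\left(-8\right) \left(-39\right)\right) = - 2 \cdot 312 = \left(-1\right) 624 = -624$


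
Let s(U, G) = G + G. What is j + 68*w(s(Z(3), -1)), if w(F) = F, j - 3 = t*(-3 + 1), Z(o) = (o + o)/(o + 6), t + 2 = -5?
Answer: -119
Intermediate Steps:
t = -7 (t = -2 - 5 = -7)
Z(o) = 2*o/(6 + o) (Z(o) = (2*o)/(6 + o) = 2*o/(6 + o))
s(U, G) = 2*G
j = 17 (j = 3 - 7*(-3 + 1) = 3 - 7*(-2) = 3 + 14 = 17)
j + 68*w(s(Z(3), -1)) = 17 + 68*(2*(-1)) = 17 + 68*(-2) = 17 - 136 = -119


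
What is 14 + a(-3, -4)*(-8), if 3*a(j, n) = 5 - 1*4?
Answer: 34/3 ≈ 11.333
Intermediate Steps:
a(j, n) = ⅓ (a(j, n) = (5 - 1*4)/3 = (5 - 4)/3 = (⅓)*1 = ⅓)
14 + a(-3, -4)*(-8) = 14 + (⅓)*(-8) = 14 - 8/3 = 34/3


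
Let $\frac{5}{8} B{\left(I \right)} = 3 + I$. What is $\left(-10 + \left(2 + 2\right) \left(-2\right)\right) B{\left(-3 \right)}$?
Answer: $0$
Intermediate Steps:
$B{\left(I \right)} = \frac{24}{5} + \frac{8 I}{5}$ ($B{\left(I \right)} = \frac{8 \left(3 + I\right)}{5} = \frac{24}{5} + \frac{8 I}{5}$)
$\left(-10 + \left(2 + 2\right) \left(-2\right)\right) B{\left(-3 \right)} = \left(-10 + \left(2 + 2\right) \left(-2\right)\right) \left(\frac{24}{5} + \frac{8}{5} \left(-3\right)\right) = \left(-10 + 4 \left(-2\right)\right) \left(\frac{24}{5} - \frac{24}{5}\right) = \left(-10 - 8\right) 0 = \left(-18\right) 0 = 0$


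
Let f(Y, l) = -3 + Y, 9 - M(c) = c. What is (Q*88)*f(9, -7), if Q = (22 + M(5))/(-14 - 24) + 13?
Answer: 123552/19 ≈ 6502.7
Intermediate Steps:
M(c) = 9 - c
Q = 234/19 (Q = (22 + (9 - 1*5))/(-14 - 24) + 13 = (22 + (9 - 5))/(-38) + 13 = (22 + 4)*(-1/38) + 13 = 26*(-1/38) + 13 = -13/19 + 13 = 234/19 ≈ 12.316)
(Q*88)*f(9, -7) = ((234/19)*88)*(-3 + 9) = (20592/19)*6 = 123552/19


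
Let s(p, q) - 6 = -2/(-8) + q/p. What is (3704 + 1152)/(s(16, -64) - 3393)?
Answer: -19424/13563 ≈ -1.4321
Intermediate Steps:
s(p, q) = 25/4 + q/p (s(p, q) = 6 + (-2/(-8) + q/p) = 6 + (-2*(-⅛) + q/p) = 6 + (¼ + q/p) = 25/4 + q/p)
(3704 + 1152)/(s(16, -64) - 3393) = (3704 + 1152)/((25/4 - 64/16) - 3393) = 4856/((25/4 - 64*1/16) - 3393) = 4856/((25/4 - 4) - 3393) = 4856/(9/4 - 3393) = 4856/(-13563/4) = 4856*(-4/13563) = -19424/13563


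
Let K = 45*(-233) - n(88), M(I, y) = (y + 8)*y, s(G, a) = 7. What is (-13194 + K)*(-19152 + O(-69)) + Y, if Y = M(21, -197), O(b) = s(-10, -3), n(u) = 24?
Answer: 453831168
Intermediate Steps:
O(b) = 7
M(I, y) = y*(8 + y) (M(I, y) = (8 + y)*y = y*(8 + y))
Y = 37233 (Y = -197*(8 - 197) = -197*(-189) = 37233)
K = -10509 (K = 45*(-233) - 1*24 = -10485 - 24 = -10509)
(-13194 + K)*(-19152 + O(-69)) + Y = (-13194 - 10509)*(-19152 + 7) + 37233 = -23703*(-19145) + 37233 = 453793935 + 37233 = 453831168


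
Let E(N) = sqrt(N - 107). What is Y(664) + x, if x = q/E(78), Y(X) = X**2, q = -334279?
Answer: 440896 + 334279*I*sqrt(29)/29 ≈ 4.409e+5 + 62074.0*I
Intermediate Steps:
E(N) = sqrt(-107 + N)
x = 334279*I*sqrt(29)/29 (x = -334279/sqrt(-107 + 78) = -334279*(-I*sqrt(29)/29) = -(-334279)*I*sqrt(29)/29 = 334279*I*sqrt(29)/29 ≈ 62074.0*I)
Y(664) + x = 664**2 + 334279*I*sqrt(29)/29 = 440896 + 334279*I*sqrt(29)/29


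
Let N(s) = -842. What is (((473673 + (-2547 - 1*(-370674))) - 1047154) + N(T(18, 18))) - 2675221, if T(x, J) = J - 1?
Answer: -2881417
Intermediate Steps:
T(x, J) = -1 + J
(((473673 + (-2547 - 1*(-370674))) - 1047154) + N(T(18, 18))) - 2675221 = (((473673 + (-2547 - 1*(-370674))) - 1047154) - 842) - 2675221 = (((473673 + (-2547 + 370674)) - 1047154) - 842) - 2675221 = (((473673 + 368127) - 1047154) - 842) - 2675221 = ((841800 - 1047154) - 842) - 2675221 = (-205354 - 842) - 2675221 = -206196 - 2675221 = -2881417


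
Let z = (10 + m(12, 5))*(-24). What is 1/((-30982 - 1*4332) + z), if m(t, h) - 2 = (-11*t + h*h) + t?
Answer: -1/33322 ≈ -3.0010e-5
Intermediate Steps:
m(t, h) = 2 + h**2 - 10*t (m(t, h) = 2 + ((-11*t + h*h) + t) = 2 + ((-11*t + h**2) + t) = 2 + ((h**2 - 11*t) + t) = 2 + (h**2 - 10*t) = 2 + h**2 - 10*t)
z = 1992 (z = (10 + (2 + 5**2 - 10*12))*(-24) = (10 + (2 + 25 - 120))*(-24) = (10 - 93)*(-24) = -83*(-24) = 1992)
1/((-30982 - 1*4332) + z) = 1/((-30982 - 1*4332) + 1992) = 1/((-30982 - 4332) + 1992) = 1/(-35314 + 1992) = 1/(-33322) = -1/33322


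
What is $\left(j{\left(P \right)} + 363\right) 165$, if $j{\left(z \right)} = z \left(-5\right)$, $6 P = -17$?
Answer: $\frac{124465}{2} \approx 62233.0$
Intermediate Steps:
$P = - \frac{17}{6}$ ($P = \frac{1}{6} \left(-17\right) = - \frac{17}{6} \approx -2.8333$)
$j{\left(z \right)} = - 5 z$
$\left(j{\left(P \right)} + 363\right) 165 = \left(\left(-5\right) \left(- \frac{17}{6}\right) + 363\right) 165 = \left(\frac{85}{6} + 363\right) 165 = \frac{2263}{6} \cdot 165 = \frac{124465}{2}$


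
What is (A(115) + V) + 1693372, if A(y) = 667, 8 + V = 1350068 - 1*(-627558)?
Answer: 3671657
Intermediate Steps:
V = 1977618 (V = -8 + (1350068 - 1*(-627558)) = -8 + (1350068 + 627558) = -8 + 1977626 = 1977618)
(A(115) + V) + 1693372 = (667 + 1977618) + 1693372 = 1978285 + 1693372 = 3671657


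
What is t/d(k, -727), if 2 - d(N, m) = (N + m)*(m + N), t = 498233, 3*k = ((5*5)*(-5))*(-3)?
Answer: -498233/362402 ≈ -1.3748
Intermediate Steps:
k = 125 (k = (((5*5)*(-5))*(-3))/3 = ((25*(-5))*(-3))/3 = (-125*(-3))/3 = (⅓)*375 = 125)
d(N, m) = 2 - (N + m)² (d(N, m) = 2 - (N + m)*(m + N) = 2 - (N + m)*(N + m) = 2 - (N + m)²)
t/d(k, -727) = 498233/(2 - (125 - 727)²) = 498233/(2 - 1*(-602)²) = 498233/(2 - 1*362404) = 498233/(2 - 362404) = 498233/(-362402) = 498233*(-1/362402) = -498233/362402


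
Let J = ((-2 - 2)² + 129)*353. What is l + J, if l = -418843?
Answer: -367658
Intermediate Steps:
J = 51185 (J = ((-4)² + 129)*353 = (16 + 129)*353 = 145*353 = 51185)
l + J = -418843 + 51185 = -367658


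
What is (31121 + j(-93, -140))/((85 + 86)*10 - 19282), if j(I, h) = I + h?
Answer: -7722/4393 ≈ -1.7578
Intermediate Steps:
(31121 + j(-93, -140))/((85 + 86)*10 - 19282) = (31121 + (-93 - 140))/((85 + 86)*10 - 19282) = (31121 - 233)/(171*10 - 19282) = 30888/(1710 - 19282) = 30888/(-17572) = 30888*(-1/17572) = -7722/4393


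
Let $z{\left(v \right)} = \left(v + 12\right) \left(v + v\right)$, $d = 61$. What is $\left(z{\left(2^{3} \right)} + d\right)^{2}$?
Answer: $145161$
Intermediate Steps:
$z{\left(v \right)} = 2 v \left(12 + v\right)$ ($z{\left(v \right)} = \left(12 + v\right) 2 v = 2 v \left(12 + v\right)$)
$\left(z{\left(2^{3} \right)} + d\right)^{2} = \left(2 \cdot 2^{3} \left(12 + 2^{3}\right) + 61\right)^{2} = \left(2 \cdot 8 \left(12 + 8\right) + 61\right)^{2} = \left(2 \cdot 8 \cdot 20 + 61\right)^{2} = \left(320 + 61\right)^{2} = 381^{2} = 145161$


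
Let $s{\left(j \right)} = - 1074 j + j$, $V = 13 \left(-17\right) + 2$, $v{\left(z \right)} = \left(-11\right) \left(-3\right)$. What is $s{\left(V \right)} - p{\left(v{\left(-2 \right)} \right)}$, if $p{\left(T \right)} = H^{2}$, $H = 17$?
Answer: $234698$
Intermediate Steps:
$v{\left(z \right)} = 33$
$V = -219$ ($V = -221 + 2 = -219$)
$s{\left(j \right)} = - 1073 j$
$p{\left(T \right)} = 289$ ($p{\left(T \right)} = 17^{2} = 289$)
$s{\left(V \right)} - p{\left(v{\left(-2 \right)} \right)} = \left(-1073\right) \left(-219\right) - 289 = 234987 - 289 = 234698$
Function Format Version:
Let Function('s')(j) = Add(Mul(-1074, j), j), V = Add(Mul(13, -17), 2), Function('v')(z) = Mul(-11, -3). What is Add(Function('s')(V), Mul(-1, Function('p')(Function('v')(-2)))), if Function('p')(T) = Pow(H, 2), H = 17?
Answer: 234698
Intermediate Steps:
Function('v')(z) = 33
V = -219 (V = Add(-221, 2) = -219)
Function('s')(j) = Mul(-1073, j)
Function('p')(T) = 289 (Function('p')(T) = Pow(17, 2) = 289)
Add(Function('s')(V), Mul(-1, Function('p')(Function('v')(-2)))) = Add(Mul(-1073, -219), Mul(-1, 289)) = Add(234987, -289) = 234698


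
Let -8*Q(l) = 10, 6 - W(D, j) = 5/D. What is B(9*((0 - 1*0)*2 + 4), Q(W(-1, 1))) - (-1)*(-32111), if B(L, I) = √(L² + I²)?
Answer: -32111 + √20761/4 ≈ -32075.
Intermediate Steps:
W(D, j) = 6 - 5/D
Q(l) = -5/4 (Q(l) = -⅛*10 = -5/4)
B(L, I) = √(I² + L²)
B(9*((0 - 1*0)*2 + 4), Q(W(-1, 1))) - (-1)*(-32111) = √((-5/4)² + (9*((0 - 1*0)*2 + 4))²) - (-1)*(-32111) = √(25/16 + (9*((0 + 0)*2 + 4))²) - 1*32111 = √(25/16 + (9*(0*2 + 4))²) - 32111 = √(25/16 + (9*(0 + 4))²) - 32111 = √(25/16 + (9*4)²) - 32111 = √(25/16 + 36²) - 32111 = √(25/16 + 1296) - 32111 = √(20761/16) - 32111 = √20761/4 - 32111 = -32111 + √20761/4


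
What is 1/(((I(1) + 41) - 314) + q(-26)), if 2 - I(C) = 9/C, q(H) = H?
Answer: -1/306 ≈ -0.0032680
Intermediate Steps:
I(C) = 2 - 9/C
1/(((I(1) + 41) - 314) + q(-26)) = 1/((((2 - 9/1) + 41) - 314) - 26) = 1/((((2 - 9*1) + 41) - 314) - 26) = 1/((((2 - 9) + 41) - 314) - 26) = 1/(((-7 + 41) - 314) - 26) = 1/((34 - 314) - 26) = 1/(-280 - 26) = 1/(-306) = -1/306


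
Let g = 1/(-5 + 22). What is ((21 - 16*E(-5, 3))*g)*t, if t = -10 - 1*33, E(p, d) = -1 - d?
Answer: -215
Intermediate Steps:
t = -43 (t = -10 - 33 = -43)
g = 1/17 ≈ 0.058824
((21 - 16*E(-5, 3))*g)*t = ((21 - 16*(-1 - 1*3))*(1/17))*(-43) = ((21 - 16*(-1 - 3))*(1/17))*(-43) = ((21 - 16*(-4))*(1/17))*(-43) = ((21 + 64)*(1/17))*(-43) = (85*(1/17))*(-43) = 5*(-43) = -215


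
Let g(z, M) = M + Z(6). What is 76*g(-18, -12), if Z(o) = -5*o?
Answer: -3192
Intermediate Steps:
g(z, M) = -30 + M (g(z, M) = M - 5*6 = M - 30 = -30 + M)
76*g(-18, -12) = 76*(-30 - 12) = 76*(-42) = -3192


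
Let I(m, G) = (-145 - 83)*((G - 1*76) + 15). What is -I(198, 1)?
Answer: -13680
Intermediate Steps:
I(m, G) = 13908 - 228*G (I(m, G) = -228*((G - 76) + 15) = -228*((-76 + G) + 15) = -228*(-61 + G) = 13908 - 228*G)
-I(198, 1) = -(13908 - 228*1) = -(13908 - 228) = -1*13680 = -13680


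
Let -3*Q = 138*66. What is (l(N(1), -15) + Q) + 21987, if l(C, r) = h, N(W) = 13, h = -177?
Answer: 18774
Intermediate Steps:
Q = -3036 (Q = -46*66 = -⅓*9108 = -3036)
l(C, r) = -177
(l(N(1), -15) + Q) + 21987 = (-177 - 3036) + 21987 = -3213 + 21987 = 18774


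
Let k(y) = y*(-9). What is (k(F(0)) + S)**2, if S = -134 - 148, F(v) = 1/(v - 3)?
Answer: 77841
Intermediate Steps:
F(v) = 1/(-3 + v)
k(y) = -9*y
S = -282
(k(F(0)) + S)**2 = (-9/(-3 + 0) - 282)**2 = (-9/(-3) - 282)**2 = (-9*(-1/3) - 282)**2 = (3 - 282)**2 = (-279)**2 = 77841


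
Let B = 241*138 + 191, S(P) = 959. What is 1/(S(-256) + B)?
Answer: 1/34408 ≈ 2.9063e-5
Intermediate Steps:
B = 33449 (B = 33258 + 191 = 33449)
1/(S(-256) + B) = 1/(959 + 33449) = 1/34408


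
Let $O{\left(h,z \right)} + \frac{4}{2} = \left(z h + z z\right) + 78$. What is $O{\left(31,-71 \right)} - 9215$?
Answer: $-6299$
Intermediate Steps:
$O{\left(h,z \right)} = 76 + z^{2} + h z$ ($O{\left(h,z \right)} = -2 + \left(\left(z h + z z\right) + 78\right) = -2 + \left(\left(h z + z^{2}\right) + 78\right) = -2 + \left(\left(z^{2} + h z\right) + 78\right) = -2 + \left(78 + z^{2} + h z\right) = 76 + z^{2} + h z$)
$O{\left(31,-71 \right)} - 9215 = \left(76 + \left(-71\right)^{2} + 31 \left(-71\right)\right) - 9215 = \left(76 + 5041 - 2201\right) - 9215 = 2916 - 9215 = -6299$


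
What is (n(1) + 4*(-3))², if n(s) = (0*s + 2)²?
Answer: 64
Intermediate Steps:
n(s) = 4 (n(s) = (0 + 2)² = 2² = 4)
(n(1) + 4*(-3))² = (4 + 4*(-3))² = (4 - 12)² = (-8)² = 64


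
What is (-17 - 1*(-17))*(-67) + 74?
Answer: 74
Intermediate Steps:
(-17 - 1*(-17))*(-67) + 74 = (-17 + 17)*(-67) + 74 = 0*(-67) + 74 = 0 + 74 = 74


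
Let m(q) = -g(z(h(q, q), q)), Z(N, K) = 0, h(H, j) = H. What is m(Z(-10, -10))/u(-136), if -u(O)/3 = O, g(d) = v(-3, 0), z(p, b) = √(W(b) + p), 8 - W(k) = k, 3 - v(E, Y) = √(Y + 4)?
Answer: -1/408 ≈ -0.0024510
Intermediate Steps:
v(E, Y) = 3 - √(4 + Y) (v(E, Y) = 3 - √(Y + 4) = 3 - √(4 + Y))
W(k) = 8 - k
z(p, b) = √(8 + p - b) (z(p, b) = √((8 - b) + p) = √(8 + p - b))
g(d) = 1 (g(d) = 3 - √(4 + 0) = 3 - √4 = 3 - 1*2 = 3 - 2 = 1)
u(O) = -3*O
m(q) = -1 (m(q) = -1*1 = -1)
m(Z(-10, -10))/u(-136) = -1/((-3*(-136))) = -1/408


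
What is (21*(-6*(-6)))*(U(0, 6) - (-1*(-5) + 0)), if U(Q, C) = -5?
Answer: -7560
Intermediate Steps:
(21*(-6*(-6)))*(U(0, 6) - (-1*(-5) + 0)) = (21*(-6*(-6)))*(-5 - (-1*(-5) + 0)) = (21*36)*(-5 - (5 + 0)) = 756*(-5 - 1*5) = 756*(-5 - 5) = 756*(-10) = -7560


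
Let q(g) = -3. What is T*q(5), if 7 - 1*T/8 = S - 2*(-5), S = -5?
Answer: -48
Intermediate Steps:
T = 16 (T = 56 - 8*(-5 - 2*(-5)) = 56 - 8*(-5 + 10) = 56 - 8*5 = 56 - 40 = 16)
T*q(5) = 16*(-3) = -48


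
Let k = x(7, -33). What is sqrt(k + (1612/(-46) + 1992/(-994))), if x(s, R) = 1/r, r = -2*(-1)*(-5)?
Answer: I*sqrt(485398096610)/114310 ≈ 6.0949*I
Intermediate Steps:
r = -10 (r = 2*(-5) = -10)
x(s, R) = -1/10 (x(s, R) = 1/(-10) = -1/10)
k = -1/10 ≈ -0.10000
sqrt(k + (1612/(-46) + 1992/(-994))) = sqrt(-1/10 + (1612/(-46) + 1992/(-994))) = sqrt(-1/10 + (1612*(-1/46) + 1992*(-1/994))) = sqrt(-1/10 + (-806/23 - 996/497)) = sqrt(-1/10 - 423490/11431) = sqrt(-4246331/114310) = I*sqrt(485398096610)/114310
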